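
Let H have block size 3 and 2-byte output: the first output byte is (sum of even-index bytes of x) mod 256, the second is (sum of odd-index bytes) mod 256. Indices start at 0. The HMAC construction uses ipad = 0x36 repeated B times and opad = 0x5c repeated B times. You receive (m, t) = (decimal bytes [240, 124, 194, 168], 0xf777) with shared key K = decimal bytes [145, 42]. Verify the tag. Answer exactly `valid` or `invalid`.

Key decimal bytes [145, 42] = 91 2a is 2 bytes ≤ B = 3; zero-pad to 3 bytes: K' = 91 2a 00.
K' ⊕ ipad = a7 1c 36; K' ⊕ opad = cd 76 5c.
Inner hash: even-index sum = 513 mod 256 = 1; odd-index sum = 462 mod 256 = 206 → 01 ce.
Outer hash (recomputed tag): even-index sum = 503 mod 256 = 247; odd-index sum = 119 mod 256 = 119 → f7 77.
Recomputed tag = f777; claimed = f777 → match.

valid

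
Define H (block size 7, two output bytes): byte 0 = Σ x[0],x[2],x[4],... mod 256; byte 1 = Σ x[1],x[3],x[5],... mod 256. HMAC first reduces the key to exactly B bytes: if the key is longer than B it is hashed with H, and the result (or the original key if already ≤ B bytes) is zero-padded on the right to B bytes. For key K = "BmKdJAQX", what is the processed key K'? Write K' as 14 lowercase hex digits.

|K| = 8 > B = 7, so first hash the key.
H(K): even-index sum = 296 mod 256 = 40; odd-index sum = 362 mod 256 = 106 → 28 6a.
Zero-pad H(K) = 28 6a to 7 bytes: K' = 28 6a 00 00 00 00 00.

286a0000000000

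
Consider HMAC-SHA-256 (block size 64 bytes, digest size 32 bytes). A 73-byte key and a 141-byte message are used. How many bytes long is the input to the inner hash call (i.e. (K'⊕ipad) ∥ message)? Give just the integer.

205

Key is 73 > 64 bytes, so it is hashed to 32 bytes then zero-padded to 64: |K'| = 64.
Inner input = (K'⊕ipad) ∥ m → 64 + 141 = 205 bytes.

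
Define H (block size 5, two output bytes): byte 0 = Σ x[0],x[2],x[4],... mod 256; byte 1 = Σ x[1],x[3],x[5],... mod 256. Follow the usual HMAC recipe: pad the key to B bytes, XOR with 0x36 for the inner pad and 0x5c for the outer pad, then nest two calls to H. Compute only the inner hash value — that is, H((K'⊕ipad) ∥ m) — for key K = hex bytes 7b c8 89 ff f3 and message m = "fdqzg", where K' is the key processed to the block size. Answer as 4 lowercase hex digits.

af05

Key hex bytes 7b c8 89 ff f3 is exactly B = 5 bytes: K' = 7b c8 89 ff f3.
K' ⊕ ipad = 4d fe bf c9 c5.
Inner input = 4d fe bf c9 c5 ∥ 66 64 71 7a 67.
Inner hash: even-index sum = 687 mod 256 = 175; odd-index sum = 773 mod 256 = 5 → af 05.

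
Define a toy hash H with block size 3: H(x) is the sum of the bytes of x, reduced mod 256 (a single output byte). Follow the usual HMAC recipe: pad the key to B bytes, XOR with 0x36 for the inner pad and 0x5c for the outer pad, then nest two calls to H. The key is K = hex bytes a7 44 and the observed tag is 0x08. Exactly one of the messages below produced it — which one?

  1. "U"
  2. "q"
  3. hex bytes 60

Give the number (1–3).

3

Key hex bytes a7 44 is 2 bytes ≤ B = 3; zero-pad to 3 bytes: K' = a7 44 00.
K' ⊕ ipad = 91 72 36; K' ⊕ opad = fb 18 5c.
m1: inner = H(91 72 36 55) = 8e; tag = H(fb 18 5c 8e) = fd
m2: inner = H(91 72 36 71) = aa; tag = H(fb 18 5c aa) = 19
m3: inner = H(91 72 36 60) = 99; tag = H(fb 18 5c 99) = 08 ← matches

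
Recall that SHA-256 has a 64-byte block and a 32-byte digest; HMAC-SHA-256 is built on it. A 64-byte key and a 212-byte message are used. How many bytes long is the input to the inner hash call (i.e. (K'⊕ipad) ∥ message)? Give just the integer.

Key is 64 ≤ 64 bytes, zero-padded: |K'| = 64.
Inner input = (K'⊕ipad) ∥ m → 64 + 212 = 276 bytes.

276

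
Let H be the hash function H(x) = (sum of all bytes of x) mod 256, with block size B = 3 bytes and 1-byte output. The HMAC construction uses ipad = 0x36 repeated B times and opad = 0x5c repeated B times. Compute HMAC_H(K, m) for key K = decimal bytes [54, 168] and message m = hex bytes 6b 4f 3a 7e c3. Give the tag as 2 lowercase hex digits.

Key decimal bytes [54, 168] = 36 a8 is 2 bytes ≤ B = 3; zero-pad to 3 bytes: K' = 36 a8 00.
K' ⊕ ipad = 00 9e 36.  K' ⊕ opad = 6a f4 5c.
Inner input = (K'⊕ipad) ∥ m = 00 9e 36 ∥ 6b 4f 3a 7e c3.
Inner hash: sum = 0+158+54+107+79+58+126+195 = 777; mod 256 = 9 → 09.
Outer input = (K'⊕opad) ∥ inner = 6a f4 5c ∥ 09.
Outer hash (tag): sum = 106+244+92+9 = 451; mod 256 = 195 → c3.

c3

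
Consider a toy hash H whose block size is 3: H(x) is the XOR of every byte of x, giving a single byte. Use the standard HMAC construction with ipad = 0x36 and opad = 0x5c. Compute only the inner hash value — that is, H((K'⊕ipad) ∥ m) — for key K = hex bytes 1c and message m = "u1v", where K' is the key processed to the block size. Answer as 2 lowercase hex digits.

18

Key hex bytes 1c is 1 byte ≤ B = 3; zero-pad to 3 bytes: K' = 1c 00 00.
K' ⊕ ipad = 2a 36 36.
Inner input = 2a 36 36 ∥ 75 31 76.
Inner hash: XOR 2a⊕36⊕36⊕75⊕31⊕76 = 18.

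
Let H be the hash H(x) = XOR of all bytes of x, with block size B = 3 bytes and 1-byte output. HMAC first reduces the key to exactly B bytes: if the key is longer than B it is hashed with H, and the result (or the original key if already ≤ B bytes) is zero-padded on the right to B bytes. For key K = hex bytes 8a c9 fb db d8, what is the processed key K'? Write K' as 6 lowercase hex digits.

bb0000

|K| = 5 > B = 3, so first hash the key.
H(K): XOR 8a⊕c9⊕fb⊕db⊕d8 = bb.
Zero-pad H(K) = bb to 3 bytes: K' = bb 00 00.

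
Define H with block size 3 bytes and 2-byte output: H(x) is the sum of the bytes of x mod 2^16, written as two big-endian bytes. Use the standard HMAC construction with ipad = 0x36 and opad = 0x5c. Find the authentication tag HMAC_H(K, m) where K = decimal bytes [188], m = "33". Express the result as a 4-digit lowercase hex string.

01f5

Key decimal bytes [188] = bc is 1 byte ≤ B = 3; zero-pad to 3 bytes: K' = bc 00 00.
K' ⊕ ipad = 8a 36 36.  K' ⊕ opad = e0 5c 5c.
Inner input = (K'⊕ipad) ∥ m = 8a 36 36 ∥ 33 33.
Inner hash: sum = 138+54+54+51+51 = 348 → 01 5c.
Outer input = (K'⊕opad) ∥ inner = e0 5c 5c ∥ 01 5c.
Outer hash (tag): sum = 224+92+92+1+92 = 501 → 01 f5.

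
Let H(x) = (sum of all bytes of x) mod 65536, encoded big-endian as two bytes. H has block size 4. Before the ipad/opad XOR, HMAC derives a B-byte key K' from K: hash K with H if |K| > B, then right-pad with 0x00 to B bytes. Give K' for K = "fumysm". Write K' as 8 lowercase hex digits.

02a10000

|K| = 6 > B = 4, so first hash the key.
H(K): sum = 102+117+109+121+115+109 = 673 → 02 a1.
Zero-pad H(K) = 02 a1 to 4 bytes: K' = 02 a1 00 00.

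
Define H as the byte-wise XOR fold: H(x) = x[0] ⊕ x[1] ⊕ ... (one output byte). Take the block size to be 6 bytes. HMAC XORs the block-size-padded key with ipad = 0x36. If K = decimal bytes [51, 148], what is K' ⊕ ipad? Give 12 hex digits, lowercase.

Key decimal bytes [51, 148] = 33 94 is 2 bytes ≤ B = 6; zero-pad to 6 bytes: K' = 33 94 00 00 00 00.
XOR each byte with 0x36: 33⊕36=05, 94⊕36=a2, 00⊕36=36, 00⊕36=36, 00⊕36=36, 00⊕36=36.

05a236363636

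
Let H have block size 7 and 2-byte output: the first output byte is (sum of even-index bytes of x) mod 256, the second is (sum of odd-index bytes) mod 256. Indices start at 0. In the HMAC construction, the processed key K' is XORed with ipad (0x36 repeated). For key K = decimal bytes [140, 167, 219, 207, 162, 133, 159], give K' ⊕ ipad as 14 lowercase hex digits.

ba91edf994b3a9

Key decimal bytes [140, 167, 219, 207, 162, 133, 159] = 8c a7 db cf a2 85 9f is exactly B = 7 bytes: K' = 8c a7 db cf a2 85 9f.
XOR each byte with 0x36: 8c⊕36=ba, a7⊕36=91, db⊕36=ed, cf⊕36=f9, a2⊕36=94, 85⊕36=b3, 9f⊕36=a9.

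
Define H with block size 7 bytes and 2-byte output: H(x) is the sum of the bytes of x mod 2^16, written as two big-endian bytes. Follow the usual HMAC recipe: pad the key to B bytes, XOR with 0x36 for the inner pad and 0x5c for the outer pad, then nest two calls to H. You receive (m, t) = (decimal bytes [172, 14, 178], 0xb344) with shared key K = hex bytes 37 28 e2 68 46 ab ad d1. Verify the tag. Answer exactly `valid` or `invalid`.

invalid

Key hex bytes 37 28 e2 68 46 ab ad d1 is 8 bytes > B = 7, so hash it first: H(key) = 04 18, then zero-pad to 7 bytes: K' = 04 18 00 00 00 00 00.
K' ⊕ ipad = 32 2e 36 36 36 36 36; K' ⊕ opad = 58 44 5c 5c 5c 5c 5c.
Inner hash: sum = 50+46+54+54+54+54+54+172+14+178 = 730 → 02 da.
Outer hash (recomputed tag): sum = 88+68+92+92+92+92+92+2+218 = 836 → 03 44.
Recomputed tag = 0344; claimed = b344 → mismatch.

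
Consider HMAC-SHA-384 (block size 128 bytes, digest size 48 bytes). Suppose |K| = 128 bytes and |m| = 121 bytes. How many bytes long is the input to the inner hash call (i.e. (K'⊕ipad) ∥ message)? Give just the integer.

249

Key is 128 ≤ 128 bytes, zero-padded: |K'| = 128.
Inner input = (K'⊕ipad) ∥ m → 128 + 121 = 249 bytes.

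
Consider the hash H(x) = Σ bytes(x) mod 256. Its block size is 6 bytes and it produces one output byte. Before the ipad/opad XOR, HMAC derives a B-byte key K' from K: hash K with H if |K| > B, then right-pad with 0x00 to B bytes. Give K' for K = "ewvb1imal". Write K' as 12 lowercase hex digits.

880000000000

|K| = 9 > B = 6, so first hash the key.
H(K): sum = 101+119+118+98+49+105+109+97+108 = 904; mod 256 = 136 → 88.
Zero-pad H(K) = 88 to 6 bytes: K' = 88 00 00 00 00 00.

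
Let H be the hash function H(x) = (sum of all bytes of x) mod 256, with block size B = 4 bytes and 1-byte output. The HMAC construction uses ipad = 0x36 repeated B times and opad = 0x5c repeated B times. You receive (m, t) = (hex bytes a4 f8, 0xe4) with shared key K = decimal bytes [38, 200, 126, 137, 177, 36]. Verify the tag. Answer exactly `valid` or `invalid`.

Key decimal bytes [38, 200, 126, 137, 177, 36] = 26 c8 7e 89 b1 24 is 6 bytes > B = 4, so hash it first: H(key) = ca, then zero-pad to 4 bytes: K' = ca 00 00 00.
K' ⊕ ipad = fc 36 36 36; K' ⊕ opad = 96 5c 5c 5c.
Inner hash: sum = 252+54+54+54+164+248 = 826; mod 256 = 58 → 3a.
Outer hash (recomputed tag): sum = 150+92+92+92+58 = 484; mod 256 = 228 → e4.
Recomputed tag = e4; claimed = e4 → match.

valid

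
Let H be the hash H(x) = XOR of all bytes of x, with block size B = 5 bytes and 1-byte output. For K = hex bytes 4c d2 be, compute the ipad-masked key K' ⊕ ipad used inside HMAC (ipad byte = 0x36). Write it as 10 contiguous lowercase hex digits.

7ae4883636

Key hex bytes 4c d2 be is 3 bytes ≤ B = 5; zero-pad to 5 bytes: K' = 4c d2 be 00 00.
XOR each byte with 0x36: 4c⊕36=7a, d2⊕36=e4, be⊕36=88, 00⊕36=36, 00⊕36=36.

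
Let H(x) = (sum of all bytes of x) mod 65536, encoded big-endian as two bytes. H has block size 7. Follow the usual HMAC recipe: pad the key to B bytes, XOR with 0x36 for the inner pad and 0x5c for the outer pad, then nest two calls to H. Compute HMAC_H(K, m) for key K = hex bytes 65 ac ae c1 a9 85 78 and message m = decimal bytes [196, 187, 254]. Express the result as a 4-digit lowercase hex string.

0549

Key hex bytes 65 ac ae c1 a9 85 78 is exactly B = 7 bytes: K' = 65 ac ae c1 a9 85 78.
K' ⊕ ipad = 53 9a 98 f7 9f b3 4e.  K' ⊕ opad = 39 f0 f2 9d f5 d9 24.
Inner input = (K'⊕ipad) ∥ m = 53 9a 98 f7 9f b3 4e ∥ c4 bb fe.
Inner hash: sum = 83+154+152+247+159+179+78+196+187+254 = 1689 → 06 99.
Outer input = (K'⊕opad) ∥ inner = 39 f0 f2 9d f5 d9 24 ∥ 06 99.
Outer hash (tag): sum = 57+240+242+157+245+217+36+6+153 = 1353 → 05 49.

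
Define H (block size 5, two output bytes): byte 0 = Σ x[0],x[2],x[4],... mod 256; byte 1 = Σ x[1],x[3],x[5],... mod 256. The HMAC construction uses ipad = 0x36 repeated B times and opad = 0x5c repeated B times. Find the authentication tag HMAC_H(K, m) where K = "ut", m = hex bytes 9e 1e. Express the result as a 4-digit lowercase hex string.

f751

Key "ut" = 75 74 is 2 bytes ≤ B = 5; zero-pad to 5 bytes: K' = 75 74 00 00 00.
K' ⊕ ipad = 43 42 36 36 36.  K' ⊕ opad = 29 28 5c 5c 5c.
Inner input = (K'⊕ipad) ∥ m = 43 42 36 36 36 ∥ 9e 1e.
Inner hash: even-index sum = 205 mod 256 = 205; odd-index sum = 278 mod 256 = 22 → cd 16.
Outer input = (K'⊕opad) ∥ inner = 29 28 5c 5c 5c ∥ cd 16.
Outer hash (tag): even-index sum = 247 mod 256 = 247; odd-index sum = 337 mod 256 = 81 → f7 51.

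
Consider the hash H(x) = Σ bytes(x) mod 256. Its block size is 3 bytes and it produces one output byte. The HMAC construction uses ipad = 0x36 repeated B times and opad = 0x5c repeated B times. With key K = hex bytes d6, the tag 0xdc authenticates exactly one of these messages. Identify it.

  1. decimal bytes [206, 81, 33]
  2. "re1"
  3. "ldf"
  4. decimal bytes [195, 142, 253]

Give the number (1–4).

Key hex bytes d6 is 1 byte ≤ B = 3; zero-pad to 3 bytes: K' = d6 00 00.
K' ⊕ ipad = e0 36 36; K' ⊕ opad = 8a 5c 5c.
m1: inner = H(e0 36 36 ce 51 21) = 8c; tag = H(8a 5c 5c 8c) = ce
m2: inner = H(e0 36 36 72 65 31) = 54; tag = H(8a 5c 5c 54) = 96
m3: inner = H(e0 36 36 6c 64 66) = 82; tag = H(8a 5c 5c 82) = c4
m4: inner = H(e0 36 36 c3 8e fd) = 9a; tag = H(8a 5c 5c 9a) = dc ← matches

4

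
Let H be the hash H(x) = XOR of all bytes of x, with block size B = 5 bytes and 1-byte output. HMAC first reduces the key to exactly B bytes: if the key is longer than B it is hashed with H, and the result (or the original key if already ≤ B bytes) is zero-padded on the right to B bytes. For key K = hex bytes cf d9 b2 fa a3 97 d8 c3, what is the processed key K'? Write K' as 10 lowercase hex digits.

|K| = 8 > B = 5, so first hash the key.
H(K): XOR cf⊕d9⊕b2⊕fa⊕a3⊕97⊕d8⊕c3 = 71.
Zero-pad H(K) = 71 to 5 bytes: K' = 71 00 00 00 00.

7100000000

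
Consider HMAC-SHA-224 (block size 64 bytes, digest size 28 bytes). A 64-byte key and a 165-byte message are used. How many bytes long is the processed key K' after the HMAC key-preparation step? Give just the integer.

Key is 64 ≤ 64 bytes, zero-padded: |K'| = 64.

64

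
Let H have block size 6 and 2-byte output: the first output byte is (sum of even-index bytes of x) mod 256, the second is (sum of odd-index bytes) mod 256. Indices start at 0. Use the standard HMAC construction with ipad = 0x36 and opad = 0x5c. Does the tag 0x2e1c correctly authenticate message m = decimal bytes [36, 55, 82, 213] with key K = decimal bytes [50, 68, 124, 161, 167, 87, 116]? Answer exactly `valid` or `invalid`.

invalid

Key decimal bytes [50, 68, 124, 161, 167, 87, 116] = 32 44 7c a1 a7 57 74 is 7 bytes > B = 6, so hash it first: H(key) = c9 3c, then zero-pad to 6 bytes: K' = c9 3c 00 00 00 00.
K' ⊕ ipad = ff 0a 36 36 36 36; K' ⊕ opad = 95 60 5c 5c 5c 5c.
Inner hash: even-index sum = 481 mod 256 = 225; odd-index sum = 386 mod 256 = 130 → e1 82.
Outer hash (recomputed tag): even-index sum = 558 mod 256 = 46; odd-index sum = 410 mod 256 = 154 → 2e 9a.
Recomputed tag = 2e9a; claimed = 2e1c → mismatch.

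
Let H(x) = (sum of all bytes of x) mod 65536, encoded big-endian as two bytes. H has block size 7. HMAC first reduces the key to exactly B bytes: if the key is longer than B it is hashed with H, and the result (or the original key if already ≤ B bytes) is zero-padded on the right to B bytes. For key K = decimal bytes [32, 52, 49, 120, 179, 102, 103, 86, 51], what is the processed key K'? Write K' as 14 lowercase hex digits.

03060000000000

|K| = 9 > B = 7, so first hash the key.
H(K): sum = 32+52+49+120+179+102+103+86+51 = 774 → 03 06.
Zero-pad H(K) = 03 06 to 7 bytes: K' = 03 06 00 00 00 00 00.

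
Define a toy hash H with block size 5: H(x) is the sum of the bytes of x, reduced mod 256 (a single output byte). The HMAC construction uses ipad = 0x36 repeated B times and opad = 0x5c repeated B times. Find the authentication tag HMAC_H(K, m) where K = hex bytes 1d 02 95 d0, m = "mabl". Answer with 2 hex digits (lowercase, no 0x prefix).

0a

Key hex bytes 1d 02 95 d0 is 4 bytes ≤ B = 5; zero-pad to 5 bytes: K' = 1d 02 95 d0 00.
K' ⊕ ipad = 2b 34 a3 e6 36.  K' ⊕ opad = 41 5e c9 8c 5c.
Inner input = (K'⊕ipad) ∥ m = 2b 34 a3 e6 36 ∥ 6d 61 62 6c.
Inner hash: sum = 43+52+163+230+54+109+97+98+108 = 954; mod 256 = 186 → ba.
Outer input = (K'⊕opad) ∥ inner = 41 5e c9 8c 5c ∥ ba.
Outer hash (tag): sum = 65+94+201+140+92+186 = 778; mod 256 = 10 → 0a.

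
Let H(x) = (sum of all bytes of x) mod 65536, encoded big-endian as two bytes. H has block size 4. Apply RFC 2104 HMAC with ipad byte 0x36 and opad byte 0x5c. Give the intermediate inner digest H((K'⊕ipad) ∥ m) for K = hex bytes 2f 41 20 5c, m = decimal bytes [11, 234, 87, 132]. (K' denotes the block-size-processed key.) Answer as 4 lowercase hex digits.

Key hex bytes 2f 41 20 5c is exactly B = 4 bytes: K' = 2f 41 20 5c.
K' ⊕ ipad = 19 77 16 6a.
Inner input = 19 77 16 6a ∥ 0b ea 57 84.
Inner hash: sum = 25+119+22+106+11+234+87+132 = 736 → 02 e0.

02e0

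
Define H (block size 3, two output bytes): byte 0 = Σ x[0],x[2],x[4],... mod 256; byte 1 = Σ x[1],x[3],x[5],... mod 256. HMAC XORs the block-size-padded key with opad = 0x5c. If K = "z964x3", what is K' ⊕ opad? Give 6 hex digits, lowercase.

74fc5c

Key "z964x3" = 7a 39 36 34 78 33 is 6 bytes > B = 3, so hash it first: H(key) = 28 a0, then zero-pad to 3 bytes: K' = 28 a0 00.
XOR each byte with 0x5c: 28⊕5c=74, a0⊕5c=fc, 00⊕5c=5c.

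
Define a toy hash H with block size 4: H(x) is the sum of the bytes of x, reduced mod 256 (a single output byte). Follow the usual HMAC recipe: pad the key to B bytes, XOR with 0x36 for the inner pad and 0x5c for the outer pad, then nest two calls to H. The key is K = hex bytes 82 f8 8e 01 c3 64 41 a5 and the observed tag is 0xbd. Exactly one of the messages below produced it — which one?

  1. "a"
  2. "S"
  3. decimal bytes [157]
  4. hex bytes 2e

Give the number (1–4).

Key hex bytes 82 f8 8e 01 c3 64 41 a5 is 8 bytes > B = 4, so hash it first: H(key) = 16, then zero-pad to 4 bytes: K' = 16 00 00 00.
K' ⊕ ipad = 20 36 36 36; K' ⊕ opad = 4a 5c 5c 5c.
m1: inner = H(20 36 36 36 61) = 23; tag = H(4a 5c 5c 5c 23) = 81
m2: inner = H(20 36 36 36 53) = 15; tag = H(4a 5c 5c 5c 15) = 73
m3: inner = H(20 36 36 36 9d) = 5f; tag = H(4a 5c 5c 5c 5f) = bd ← matches
m4: inner = H(20 36 36 36 2e) = f0; tag = H(4a 5c 5c 5c f0) = 4e

3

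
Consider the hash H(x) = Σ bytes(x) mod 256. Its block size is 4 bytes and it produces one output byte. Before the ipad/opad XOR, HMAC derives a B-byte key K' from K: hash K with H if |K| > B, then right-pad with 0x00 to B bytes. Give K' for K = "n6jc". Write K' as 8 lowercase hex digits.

6e366a63

Key "n6jc" = 6e 36 6a 63 is exactly B = 4 bytes: K' = 6e 36 6a 63.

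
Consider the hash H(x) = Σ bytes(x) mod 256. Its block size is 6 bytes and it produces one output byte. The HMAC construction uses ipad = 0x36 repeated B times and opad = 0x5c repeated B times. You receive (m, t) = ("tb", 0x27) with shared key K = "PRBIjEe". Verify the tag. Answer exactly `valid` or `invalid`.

Key "PRBIjEe" = 50 52 42 49 6a 45 65 is 7 bytes > B = 6, so hash it first: H(key) = 41, then zero-pad to 6 bytes: K' = 41 00 00 00 00 00.
K' ⊕ ipad = 77 36 36 36 36 36; K' ⊕ opad = 1d 5c 5c 5c 5c 5c.
Inner hash: sum = 119+54+54+54+54+54+116+98 = 603; mod 256 = 91 → 5b.
Outer hash (recomputed tag): sum = 29+92+92+92+92+92+91 = 580; mod 256 = 68 → 44.
Recomputed tag = 44; claimed = 27 → mismatch.

invalid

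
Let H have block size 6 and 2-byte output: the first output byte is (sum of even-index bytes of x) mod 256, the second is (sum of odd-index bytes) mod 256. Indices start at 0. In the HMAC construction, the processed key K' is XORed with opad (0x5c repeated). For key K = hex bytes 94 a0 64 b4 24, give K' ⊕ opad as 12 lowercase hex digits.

Key hex bytes 94 a0 64 b4 24 is 5 bytes ≤ B = 6; zero-pad to 6 bytes: K' = 94 a0 64 b4 24 00.
XOR each byte with 0x5c: 94⊕5c=c8, a0⊕5c=fc, 64⊕5c=38, b4⊕5c=e8, 24⊕5c=78, 00⊕5c=5c.

c8fc38e8785c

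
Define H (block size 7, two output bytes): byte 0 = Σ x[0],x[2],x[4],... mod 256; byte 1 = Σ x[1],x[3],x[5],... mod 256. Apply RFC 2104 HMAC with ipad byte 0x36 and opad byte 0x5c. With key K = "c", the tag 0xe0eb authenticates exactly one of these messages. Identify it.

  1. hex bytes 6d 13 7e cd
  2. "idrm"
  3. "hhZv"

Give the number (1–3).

1

Key "c" = 63 is 1 byte ≤ B = 7; zero-pad to 7 bytes: K' = 63 00 00 00 00 00 00.
K' ⊕ ipad = 55 36 36 36 36 36 36; K' ⊕ opad = 3f 5c 5c 5c 5c 5c 5c.
m1: inner = H(55 36 36 36 36 36 36 6d 13 7e cd) = d7 8d; tag = H(3f 5c 5c 5c 5c 5c 5c d7 8d) = e0eb ← matches
m2: inner = H(55 36 36 36 36 36 36 69 64 72 6d) = c8 7d; tag = H(3f 5c 5c 5c 5c 5c 5c c8 7d) = d0dc
m3: inner = H(55 36 36 36 36 36 36 68 68 5a 76) = d5 64; tag = H(3f 5c 5c 5c 5c 5c 5c d5 64) = b7e9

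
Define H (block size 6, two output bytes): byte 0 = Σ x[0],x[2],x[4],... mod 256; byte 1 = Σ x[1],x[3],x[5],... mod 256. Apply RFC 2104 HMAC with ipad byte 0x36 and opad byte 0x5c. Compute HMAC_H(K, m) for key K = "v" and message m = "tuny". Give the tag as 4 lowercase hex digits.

70a4

Key "v" = 76 is 1 byte ≤ B = 6; zero-pad to 6 bytes: K' = 76 00 00 00 00 00.
K' ⊕ ipad = 40 36 36 36 36 36.  K' ⊕ opad = 2a 5c 5c 5c 5c 5c.
Inner input = (K'⊕ipad) ∥ m = 40 36 36 36 36 36 ∥ 74 75 6e 79.
Inner hash: even-index sum = 398 mod 256 = 142; odd-index sum = 400 mod 256 = 144 → 8e 90.
Outer input = (K'⊕opad) ∥ inner = 2a 5c 5c 5c 5c 5c ∥ 8e 90.
Outer hash (tag): even-index sum = 368 mod 256 = 112; odd-index sum = 420 mod 256 = 164 → 70 a4.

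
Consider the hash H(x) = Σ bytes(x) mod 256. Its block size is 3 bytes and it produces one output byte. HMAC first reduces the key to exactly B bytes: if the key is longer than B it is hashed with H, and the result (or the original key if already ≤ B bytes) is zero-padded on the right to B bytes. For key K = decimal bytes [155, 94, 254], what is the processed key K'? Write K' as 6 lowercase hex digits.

9b5efe

Key decimal bytes [155, 94, 254] = 9b 5e fe is exactly B = 3 bytes: K' = 9b 5e fe.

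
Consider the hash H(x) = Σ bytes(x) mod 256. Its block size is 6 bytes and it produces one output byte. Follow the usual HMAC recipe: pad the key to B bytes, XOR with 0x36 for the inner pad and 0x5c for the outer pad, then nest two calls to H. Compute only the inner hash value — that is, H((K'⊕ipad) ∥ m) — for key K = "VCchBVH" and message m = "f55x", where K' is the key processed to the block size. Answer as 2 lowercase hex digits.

c8

Key "VCchBVH" = 56 43 63 68 42 56 48 is 7 bytes > B = 6, so hash it first: H(key) = 44, then zero-pad to 6 bytes: K' = 44 00 00 00 00 00.
K' ⊕ ipad = 72 36 36 36 36 36.
Inner input = 72 36 36 36 36 36 ∥ 66 35 35 78.
Inner hash: sum = 114+54+54+54+54+54+102+53+53+120 = 712; mod 256 = 200 → c8.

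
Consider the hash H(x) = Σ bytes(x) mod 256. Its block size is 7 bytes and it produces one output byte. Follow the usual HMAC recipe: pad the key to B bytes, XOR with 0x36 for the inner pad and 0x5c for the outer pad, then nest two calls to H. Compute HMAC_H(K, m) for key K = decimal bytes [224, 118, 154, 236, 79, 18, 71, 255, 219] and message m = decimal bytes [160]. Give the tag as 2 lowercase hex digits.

76

Key decimal bytes [224, 118, 154, 236, 79, 18, 71, 255, 219] = e0 76 9a ec 4f 12 47 ff db is 9 bytes > B = 7, so hash it first: H(key) = 5e, then zero-pad to 7 bytes: K' = 5e 00 00 00 00 00 00.
K' ⊕ ipad = 68 36 36 36 36 36 36.  K' ⊕ opad = 02 5c 5c 5c 5c 5c 5c.
Inner input = (K'⊕ipad) ∥ m = 68 36 36 36 36 36 36 ∥ a0.
Inner hash: sum = 104+54+54+54+54+54+54+160 = 588; mod 256 = 76 → 4c.
Outer input = (K'⊕opad) ∥ inner = 02 5c 5c 5c 5c 5c 5c ∥ 4c.
Outer hash (tag): sum = 2+92+92+92+92+92+92+76 = 630; mod 256 = 118 → 76.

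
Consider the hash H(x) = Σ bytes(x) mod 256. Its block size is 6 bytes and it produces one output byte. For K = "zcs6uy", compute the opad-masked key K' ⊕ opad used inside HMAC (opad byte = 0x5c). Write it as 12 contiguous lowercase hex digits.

Key "zcs6uy" = 7a 63 73 36 75 79 is exactly B = 6 bytes: K' = 7a 63 73 36 75 79.
XOR each byte with 0x5c: 7a⊕5c=26, 63⊕5c=3f, 73⊕5c=2f, 36⊕5c=6a, 75⊕5c=29, 79⊕5c=25.

263f2f6a2925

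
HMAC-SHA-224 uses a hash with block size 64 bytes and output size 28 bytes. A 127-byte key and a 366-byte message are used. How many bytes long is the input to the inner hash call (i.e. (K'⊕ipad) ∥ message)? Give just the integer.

Key is 127 > 64 bytes, so it is hashed to 28 bytes then zero-padded to 64: |K'| = 64.
Inner input = (K'⊕ipad) ∥ m → 64 + 366 = 430 bytes.

430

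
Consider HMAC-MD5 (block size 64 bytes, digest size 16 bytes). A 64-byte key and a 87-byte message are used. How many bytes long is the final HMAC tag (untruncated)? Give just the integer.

16

The tag is one MD5 digest: 16 bytes.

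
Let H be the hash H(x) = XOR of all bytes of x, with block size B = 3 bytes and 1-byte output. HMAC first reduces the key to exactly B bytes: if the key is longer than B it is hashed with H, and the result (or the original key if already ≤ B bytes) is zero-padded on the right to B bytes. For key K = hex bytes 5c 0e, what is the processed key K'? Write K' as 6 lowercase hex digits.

5c0e00

Key hex bytes 5c 0e is 2 bytes ≤ B = 3; zero-pad to 3 bytes: K' = 5c 0e 00.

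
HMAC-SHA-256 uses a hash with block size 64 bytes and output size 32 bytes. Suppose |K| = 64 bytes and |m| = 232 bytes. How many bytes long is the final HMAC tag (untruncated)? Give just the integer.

32

The tag is one SHA-256 digest: 32 bytes.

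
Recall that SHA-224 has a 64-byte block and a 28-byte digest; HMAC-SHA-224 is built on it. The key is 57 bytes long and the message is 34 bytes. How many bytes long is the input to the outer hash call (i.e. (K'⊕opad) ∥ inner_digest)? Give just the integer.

Key is 57 ≤ 64 bytes, zero-padded: |K'| = 64.
Outer input = (K'⊕opad) ∥ H(inner) → 64 + 28 = 92 bytes.

92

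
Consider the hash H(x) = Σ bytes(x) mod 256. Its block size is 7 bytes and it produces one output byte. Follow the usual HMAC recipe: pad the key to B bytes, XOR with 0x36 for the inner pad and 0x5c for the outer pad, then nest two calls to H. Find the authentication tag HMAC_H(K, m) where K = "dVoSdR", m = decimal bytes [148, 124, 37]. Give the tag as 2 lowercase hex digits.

Key "dVoSdR" = 64 56 6f 53 64 52 is 6 bytes ≤ B = 7; zero-pad to 7 bytes: K' = 64 56 6f 53 64 52 00.
K' ⊕ ipad = 52 60 59 65 52 64 36.  K' ⊕ opad = 38 0a 33 0f 38 0e 5c.
Inner input = (K'⊕ipad) ∥ m = 52 60 59 65 52 64 36 ∥ 94 7c 25.
Inner hash: sum = 82+96+89+101+82+100+54+148+124+37 = 913; mod 256 = 145 → 91.
Outer input = (K'⊕opad) ∥ inner = 38 0a 33 0f 38 0e 5c ∥ 91.
Outer hash (tag): sum = 56+10+51+15+56+14+92+145 = 439; mod 256 = 183 → b7.

b7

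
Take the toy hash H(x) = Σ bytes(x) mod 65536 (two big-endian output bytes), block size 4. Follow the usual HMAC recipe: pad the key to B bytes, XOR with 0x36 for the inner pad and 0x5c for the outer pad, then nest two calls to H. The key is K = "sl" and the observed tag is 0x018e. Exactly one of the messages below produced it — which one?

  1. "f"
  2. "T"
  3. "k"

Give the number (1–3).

Key "sl" = 73 6c is 2 bytes ≤ B = 4; zero-pad to 4 bytes: K' = 73 6c 00 00.
K' ⊕ ipad = 45 5a 36 36; K' ⊕ opad = 2f 30 5c 5c.
m1: inner = H(45 5a 36 36 66) = 01 71; tag = H(2f 30 5c 5c 01 71) = 0189
m2: inner = H(45 5a 36 36 54) = 01 5f; tag = H(2f 30 5c 5c 01 5f) = 0177
m3: inner = H(45 5a 36 36 6b) = 01 76; tag = H(2f 30 5c 5c 01 76) = 018e ← matches

3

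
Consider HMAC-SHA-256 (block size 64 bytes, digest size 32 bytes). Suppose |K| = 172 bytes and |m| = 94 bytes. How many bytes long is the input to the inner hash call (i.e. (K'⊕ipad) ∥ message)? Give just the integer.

Key is 172 > 64 bytes, so it is hashed to 32 bytes then zero-padded to 64: |K'| = 64.
Inner input = (K'⊕ipad) ∥ m → 64 + 94 = 158 bytes.

158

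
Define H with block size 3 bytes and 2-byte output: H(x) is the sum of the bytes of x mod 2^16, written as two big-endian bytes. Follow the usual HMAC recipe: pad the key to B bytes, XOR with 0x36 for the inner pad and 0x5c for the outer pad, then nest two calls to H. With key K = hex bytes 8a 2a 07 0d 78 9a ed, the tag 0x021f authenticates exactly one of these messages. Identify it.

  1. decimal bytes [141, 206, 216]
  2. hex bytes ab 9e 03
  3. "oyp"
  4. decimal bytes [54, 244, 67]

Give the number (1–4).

4

Key hex bytes 8a 2a 07 0d 78 9a ed is 7 bytes > B = 3, so hash it first: H(key) = 02 c7, then zero-pad to 3 bytes: K' = 02 c7 00.
K' ⊕ ipad = 34 f1 36; K' ⊕ opad = 5e 9b 5c.
m1: inner = H(34 f1 36 8d ce d8) = 03 8e; tag = H(5e 9b 5c 03 8e) = 01e6
m2: inner = H(34 f1 36 ab 9e 03) = 02 a7; tag = H(5e 9b 5c 02 a7) = 01fe
m3: inner = H(34 f1 36 6f 79 70) = 02 b3; tag = H(5e 9b 5c 02 b3) = 020a
m4: inner = H(34 f1 36 36 f4 43) = 02 c8; tag = H(5e 9b 5c 02 c8) = 021f ← matches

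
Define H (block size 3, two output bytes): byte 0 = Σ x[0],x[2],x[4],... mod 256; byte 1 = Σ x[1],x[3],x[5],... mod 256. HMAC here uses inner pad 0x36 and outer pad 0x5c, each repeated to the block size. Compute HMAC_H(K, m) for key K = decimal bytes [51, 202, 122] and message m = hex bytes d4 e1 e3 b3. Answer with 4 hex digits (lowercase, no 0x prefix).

487b

Key decimal bytes [51, 202, 122] = 33 ca 7a is exactly B = 3 bytes: K' = 33 ca 7a.
K' ⊕ ipad = 05 fc 4c.  K' ⊕ opad = 6f 96 26.
Inner input = (K'⊕ipad) ∥ m = 05 fc 4c ∥ d4 e1 e3 b3.
Inner hash: even-index sum = 485 mod 256 = 229; odd-index sum = 691 mod 256 = 179 → e5 b3.
Outer input = (K'⊕opad) ∥ inner = 6f 96 26 ∥ e5 b3.
Outer hash (tag): even-index sum = 328 mod 256 = 72; odd-index sum = 379 mod 256 = 123 → 48 7b.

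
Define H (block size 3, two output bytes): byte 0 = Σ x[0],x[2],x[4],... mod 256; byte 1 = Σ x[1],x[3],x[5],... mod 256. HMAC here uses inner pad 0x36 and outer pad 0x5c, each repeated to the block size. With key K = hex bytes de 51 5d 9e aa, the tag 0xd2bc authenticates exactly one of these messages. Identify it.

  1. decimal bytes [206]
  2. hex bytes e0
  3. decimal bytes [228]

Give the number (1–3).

Key hex bytes de 51 5d 9e aa is 5 bytes > B = 3, so hash it first: H(key) = e5 ef, then zero-pad to 3 bytes: K' = e5 ef 00.
K' ⊕ ipad = d3 d9 36; K' ⊕ opad = b9 b3 5c.
m1: inner = H(d3 d9 36 ce) = 09 a7; tag = H(b9 b3 5c 09 a7) = bcbc
m2: inner = H(d3 d9 36 e0) = 09 b9; tag = H(b9 b3 5c 09 b9) = cebc
m3: inner = H(d3 d9 36 e4) = 09 bd; tag = H(b9 b3 5c 09 bd) = d2bc ← matches

3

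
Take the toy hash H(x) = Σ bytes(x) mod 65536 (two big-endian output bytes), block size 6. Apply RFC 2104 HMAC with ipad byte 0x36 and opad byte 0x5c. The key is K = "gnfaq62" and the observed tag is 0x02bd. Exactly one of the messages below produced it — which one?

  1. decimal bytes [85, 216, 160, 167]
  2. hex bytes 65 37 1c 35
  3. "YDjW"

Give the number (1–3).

Key "gnfaq62" = 67 6e 66 61 71 36 32 is 7 bytes > B = 6, so hash it first: H(key) = 02 75, then zero-pad to 6 bytes: K' = 02 75 00 00 00 00.
K' ⊕ ipad = 34 43 36 36 36 36; K' ⊕ opad = 5e 29 5c 5c 5c 5c.
m1: inner = H(34 43 36 36 36 36 55 d8 a0 a7) = 03 c3; tag = H(5e 29 5c 5c 5c 5c 03 c3) = 02bd ← matches
m2: inner = H(34 43 36 36 36 36 65 37 1c 35) = 02 3c; tag = H(5e 29 5c 5c 5c 5c 02 3c) = 0235
m3: inner = H(34 43 36 36 36 36 59 44 6a 57) = 02 ad; tag = H(5e 29 5c 5c 5c 5c 02 ad) = 02a6

1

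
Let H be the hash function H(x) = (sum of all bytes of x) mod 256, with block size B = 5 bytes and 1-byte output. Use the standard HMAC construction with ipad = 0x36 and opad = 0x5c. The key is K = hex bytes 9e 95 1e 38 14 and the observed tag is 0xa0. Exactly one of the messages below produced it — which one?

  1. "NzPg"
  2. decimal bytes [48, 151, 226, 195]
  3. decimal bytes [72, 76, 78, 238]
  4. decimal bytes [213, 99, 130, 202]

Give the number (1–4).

Key hex bytes 9e 95 1e 38 14 is exactly B = 5 bytes: K' = 9e 95 1e 38 14.
K' ⊕ ipad = a8 a3 28 0e 22; K' ⊕ opad = c2 c9 42 64 48.
m1: inner = H(a8 a3 28 0e 22 4e 7a 50 67) = 22; tag = H(c2 c9 42 64 48 22) = 9b
m2: inner = H(a8 a3 28 0e 22 30 97 e2 c3) = 0f; tag = H(c2 c9 42 64 48 0f) = 88
m3: inner = H(a8 a3 28 0e 22 48 4c 4e ee) = 73; tag = H(c2 c9 42 64 48 73) = ec
m4: inner = H(a8 a3 28 0e 22 d5 63 82 ca) = 27; tag = H(c2 c9 42 64 48 27) = a0 ← matches

4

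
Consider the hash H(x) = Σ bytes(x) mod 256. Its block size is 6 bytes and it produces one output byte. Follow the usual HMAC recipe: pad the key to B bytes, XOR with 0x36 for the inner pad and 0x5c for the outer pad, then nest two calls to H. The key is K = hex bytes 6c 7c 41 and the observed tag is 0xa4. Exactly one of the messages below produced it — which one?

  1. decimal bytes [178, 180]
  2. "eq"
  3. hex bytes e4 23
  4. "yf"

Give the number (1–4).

Key hex bytes 6c 7c 41 is 3 bytes ≤ B = 6; zero-pad to 6 bytes: K' = 6c 7c 41 00 00 00.
K' ⊕ ipad = 5a 4a 77 36 36 36; K' ⊕ opad = 30 20 1d 5c 5c 5c.
m1: inner = H(5a 4a 77 36 36 36 b2 b4) = 23; tag = H(30 20 1d 5c 5c 5c 23) = a4 ← matches
m2: inner = H(5a 4a 77 36 36 36 65 71) = 93; tag = H(30 20 1d 5c 5c 5c 93) = 14
m3: inner = H(5a 4a 77 36 36 36 e4 23) = c4; tag = H(30 20 1d 5c 5c 5c c4) = 45
m4: inner = H(5a 4a 77 36 36 36 79 66) = 9c; tag = H(30 20 1d 5c 5c 5c 9c) = 1d

1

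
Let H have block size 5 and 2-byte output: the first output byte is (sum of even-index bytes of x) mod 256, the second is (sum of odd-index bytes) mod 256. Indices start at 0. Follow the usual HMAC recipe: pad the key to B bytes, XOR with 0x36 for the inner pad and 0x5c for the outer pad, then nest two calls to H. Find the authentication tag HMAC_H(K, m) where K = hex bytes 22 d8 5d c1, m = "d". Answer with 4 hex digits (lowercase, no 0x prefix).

Key hex bytes 22 d8 5d c1 is 4 bytes ≤ B = 5; zero-pad to 5 bytes: K' = 22 d8 5d c1 00.
K' ⊕ ipad = 14 ee 6b f7 36.  K' ⊕ opad = 7e 84 01 9d 5c.
Inner input = (K'⊕ipad) ∥ m = 14 ee 6b f7 36 ∥ 64.
Inner hash: even-index sum = 181 mod 256 = 181; odd-index sum = 585 mod 256 = 73 → b5 49.
Outer input = (K'⊕opad) ∥ inner = 7e 84 01 9d 5c ∥ b5 49.
Outer hash (tag): even-index sum = 292 mod 256 = 36; odd-index sum = 470 mod 256 = 214 → 24 d6.

24d6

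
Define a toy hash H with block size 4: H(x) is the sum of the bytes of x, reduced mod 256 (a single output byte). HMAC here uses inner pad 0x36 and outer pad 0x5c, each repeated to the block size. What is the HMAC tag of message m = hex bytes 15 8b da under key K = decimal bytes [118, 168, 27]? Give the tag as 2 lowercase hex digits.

Key decimal bytes [118, 168, 27] = 76 a8 1b is 3 bytes ≤ B = 4; zero-pad to 4 bytes: K' = 76 a8 1b 00.
K' ⊕ ipad = 40 9e 2d 36.  K' ⊕ opad = 2a f4 47 5c.
Inner input = (K'⊕ipad) ∥ m = 40 9e 2d 36 ∥ 15 8b da.
Inner hash: sum = 64+158+45+54+21+139+218 = 699; mod 256 = 187 → bb.
Outer input = (K'⊕opad) ∥ inner = 2a f4 47 5c ∥ bb.
Outer hash (tag): sum = 42+244+71+92+187 = 636; mod 256 = 124 → 7c.

7c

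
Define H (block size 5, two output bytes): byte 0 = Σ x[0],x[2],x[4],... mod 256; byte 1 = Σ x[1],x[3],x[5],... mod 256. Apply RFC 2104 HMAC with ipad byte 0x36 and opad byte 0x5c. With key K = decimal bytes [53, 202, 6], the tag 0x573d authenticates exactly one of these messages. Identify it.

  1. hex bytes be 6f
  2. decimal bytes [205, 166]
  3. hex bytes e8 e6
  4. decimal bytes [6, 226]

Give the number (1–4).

4

Key decimal bytes [53, 202, 6] = 35 ca 06 is 3 bytes ≤ B = 5; zero-pad to 5 bytes: K' = 35 ca 06 00 00.
K' ⊕ ipad = 03 fc 30 36 36; K' ⊕ opad = 69 96 5a 5c 5c.
m1: inner = H(03 fc 30 36 36 be 6f) = d8 f0; tag = H(69 96 5a 5c 5c d8 f0) = 0fca
m2: inner = H(03 fc 30 36 36 cd a6) = 0f ff; tag = H(69 96 5a 5c 5c 0f ff) = 1e01
m3: inner = H(03 fc 30 36 36 e8 e6) = 4f 1a; tag = H(69 96 5a 5c 5c 4f 1a) = 3941
m4: inner = H(03 fc 30 36 36 06 e2) = 4b 38; tag = H(69 96 5a 5c 5c 4b 38) = 573d ← matches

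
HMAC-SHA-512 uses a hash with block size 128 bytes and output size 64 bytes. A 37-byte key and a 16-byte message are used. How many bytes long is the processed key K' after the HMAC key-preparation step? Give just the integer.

128

Key is 37 ≤ 128 bytes, zero-padded: |K'| = 128.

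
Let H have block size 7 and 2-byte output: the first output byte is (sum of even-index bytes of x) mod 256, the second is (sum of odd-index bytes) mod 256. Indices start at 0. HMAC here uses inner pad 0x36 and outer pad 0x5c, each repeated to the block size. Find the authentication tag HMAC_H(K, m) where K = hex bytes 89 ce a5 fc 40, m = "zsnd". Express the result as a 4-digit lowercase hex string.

Key hex bytes 89 ce a5 fc 40 is 5 bytes ≤ B = 7; zero-pad to 7 bytes: K' = 89 ce a5 fc 40 00 00.
K' ⊕ ipad = bf f8 93 ca 76 36 36.  K' ⊕ opad = d5 92 f9 a0 1c 5c 5c.
Inner input = (K'⊕ipad) ∥ m = bf f8 93 ca 76 36 36 ∥ 7a 73 6e 64.
Inner hash: even-index sum = 725 mod 256 = 213; odd-index sum = 736 mod 256 = 224 → d5 e0.
Outer input = (K'⊕opad) ∥ inner = d5 92 f9 a0 1c 5c 5c ∥ d5 e0.
Outer hash (tag): even-index sum = 806 mod 256 = 38; odd-index sum = 611 mod 256 = 99 → 26 63.

2663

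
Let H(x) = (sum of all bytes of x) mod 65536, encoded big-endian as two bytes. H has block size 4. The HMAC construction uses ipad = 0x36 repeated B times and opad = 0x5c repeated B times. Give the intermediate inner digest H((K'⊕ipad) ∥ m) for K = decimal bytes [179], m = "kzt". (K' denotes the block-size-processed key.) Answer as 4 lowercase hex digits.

0280

Key decimal bytes [179] = b3 is 1 byte ≤ B = 4; zero-pad to 4 bytes: K' = b3 00 00 00.
K' ⊕ ipad = 85 36 36 36.
Inner input = 85 36 36 36 ∥ 6b 7a 74.
Inner hash: sum = 133+54+54+54+107+122+116 = 640 → 02 80.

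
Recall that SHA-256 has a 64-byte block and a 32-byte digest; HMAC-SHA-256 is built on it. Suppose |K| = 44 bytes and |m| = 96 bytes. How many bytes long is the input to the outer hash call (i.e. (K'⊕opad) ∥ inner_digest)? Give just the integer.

96

Key is 44 ≤ 64 bytes, zero-padded: |K'| = 64.
Outer input = (K'⊕opad) ∥ H(inner) → 64 + 32 = 96 bytes.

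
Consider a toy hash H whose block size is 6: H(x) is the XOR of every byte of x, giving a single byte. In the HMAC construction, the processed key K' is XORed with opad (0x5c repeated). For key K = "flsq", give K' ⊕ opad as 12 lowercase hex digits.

Key "flsq" = 66 6c 73 71 is 4 bytes ≤ B = 6; zero-pad to 6 bytes: K' = 66 6c 73 71 00 00.
XOR each byte with 0x5c: 66⊕5c=3a, 6c⊕5c=30, 73⊕5c=2f, 71⊕5c=2d, 00⊕5c=5c, 00⊕5c=5c.

3a302f2d5c5c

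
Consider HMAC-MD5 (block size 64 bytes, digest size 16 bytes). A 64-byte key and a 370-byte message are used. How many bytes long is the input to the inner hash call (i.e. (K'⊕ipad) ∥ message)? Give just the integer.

Key is 64 ≤ 64 bytes, zero-padded: |K'| = 64.
Inner input = (K'⊕ipad) ∥ m → 64 + 370 = 434 bytes.

434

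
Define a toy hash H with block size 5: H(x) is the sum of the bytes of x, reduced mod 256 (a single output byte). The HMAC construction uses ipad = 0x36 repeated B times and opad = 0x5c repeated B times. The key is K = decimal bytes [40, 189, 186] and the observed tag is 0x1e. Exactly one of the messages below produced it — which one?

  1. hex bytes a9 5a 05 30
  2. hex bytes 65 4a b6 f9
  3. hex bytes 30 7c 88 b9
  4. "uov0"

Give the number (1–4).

4

Key decimal bytes [40, 189, 186] = 28 bd ba is 3 bytes ≤ B = 5; zero-pad to 5 bytes: K' = 28 bd ba 00 00.
K' ⊕ ipad = 1e 8b 8c 36 36; K' ⊕ opad = 74 e1 e6 5c 5c.
m1: inner = H(1e 8b 8c 36 36 a9 5a 05 30) = d9; tag = H(74 e1 e6 5c 5c d9) = cc
m2: inner = H(1e 8b 8c 36 36 65 4a b6 f9) = ff; tag = H(74 e1 e6 5c 5c ff) = f2
m3: inner = H(1e 8b 8c 36 36 30 7c 88 b9) = 8e; tag = H(74 e1 e6 5c 5c 8e) = 81
m4: inner = H(1e 8b 8c 36 36 75 6f 76 30) = 2b; tag = H(74 e1 e6 5c 5c 2b) = 1e ← matches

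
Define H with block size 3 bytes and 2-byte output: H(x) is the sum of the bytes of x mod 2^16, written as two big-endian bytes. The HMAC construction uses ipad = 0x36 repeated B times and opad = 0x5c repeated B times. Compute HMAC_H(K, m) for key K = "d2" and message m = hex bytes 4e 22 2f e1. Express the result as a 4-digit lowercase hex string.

Key "d2" = 64 32 is 2 bytes ≤ B = 3; zero-pad to 3 bytes: K' = 64 32 00.
K' ⊕ ipad = 52 04 36.  K' ⊕ opad = 38 6e 5c.
Inner input = (K'⊕ipad) ∥ m = 52 04 36 ∥ 4e 22 2f e1.
Inner hash: sum = 82+4+54+78+34+47+225 = 524 → 02 0c.
Outer input = (K'⊕opad) ∥ inner = 38 6e 5c ∥ 02 0c.
Outer hash (tag): sum = 56+110+92+2+12 = 272 → 01 10.

0110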